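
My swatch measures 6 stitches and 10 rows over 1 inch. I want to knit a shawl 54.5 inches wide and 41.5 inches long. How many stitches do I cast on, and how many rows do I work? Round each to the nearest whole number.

Stitch gauge = 6/1 = 6 sts/in; 54.5 × 6 = 327.00 → 327 sts.
Row gauge = 10/1 = 10 rows/in; 41.5 × 10 = 415.00 → 415 rows.

Cast on 327 stitches and work 415 rows.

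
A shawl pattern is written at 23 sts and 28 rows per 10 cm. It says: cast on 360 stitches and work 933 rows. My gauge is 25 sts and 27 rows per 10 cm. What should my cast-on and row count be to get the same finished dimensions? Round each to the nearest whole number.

Cast on 391 stitches; work 900 rows.

Stitches: 360 × 25/23 = 391.30 → 391.
Rows: 933 × 27/28 = 899.68 → 900.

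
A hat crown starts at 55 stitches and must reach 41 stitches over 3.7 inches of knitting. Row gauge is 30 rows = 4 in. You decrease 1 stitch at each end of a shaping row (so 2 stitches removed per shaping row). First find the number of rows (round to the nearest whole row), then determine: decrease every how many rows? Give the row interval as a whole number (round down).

Decrease every 4th row.

Rows = 3.7 × 7.5 = 27.8 → 28 rows.
Stitches to remove: 14 → 7 shaping rows (at 2 st each).
28 / 7 = 4.00 → every 4 rows.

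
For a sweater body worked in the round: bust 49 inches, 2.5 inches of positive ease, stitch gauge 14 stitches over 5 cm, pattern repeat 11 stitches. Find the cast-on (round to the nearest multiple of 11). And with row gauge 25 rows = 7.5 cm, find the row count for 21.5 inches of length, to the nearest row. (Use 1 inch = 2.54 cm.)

Cast on 363 stitches; work 182 rows.

Finished = 49 + 2.5 = 51.5 inches.
51.5 inches × 2.54 = 130.81 cm.
14/5 = 2.8 sts per cm; 130.81 × 2.8 = 366.27 sts.
Nearest multiple of 11 → 363.
21.5 inches = 54.61 cm; × 3.333 = 182.03 → 182 rows.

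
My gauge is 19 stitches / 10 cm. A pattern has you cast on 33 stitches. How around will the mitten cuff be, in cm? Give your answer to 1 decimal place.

19 stitches / 10 cm = 1.9 stitches per cm.
33 / 1.9 = 17.37 cm.

17.4 cm.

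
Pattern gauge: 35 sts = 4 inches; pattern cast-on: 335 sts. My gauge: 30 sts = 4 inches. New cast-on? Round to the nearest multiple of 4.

Scale factor = 30 / 35 = 0.857.
335 × 30 / 35 = 287.14 sts.
→ 288 sts.

Cast on 288 stitches.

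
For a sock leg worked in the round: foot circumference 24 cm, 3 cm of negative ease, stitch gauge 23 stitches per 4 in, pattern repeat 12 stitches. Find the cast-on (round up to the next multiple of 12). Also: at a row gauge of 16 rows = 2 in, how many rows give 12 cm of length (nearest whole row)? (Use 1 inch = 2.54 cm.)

Cast on 48 stitches; work 38 rows.

Finished = 24 − 3 = 21 cm.
21 cm × 1/2.54 = 8.27 inches.
23/4 = 5.75 sts per in; 8.27 × 5.75 = 47.54 sts.
Next multiple of 12 → 48.
12 cm = 4.72 inches; × 8 = 37.80 → 38 rows.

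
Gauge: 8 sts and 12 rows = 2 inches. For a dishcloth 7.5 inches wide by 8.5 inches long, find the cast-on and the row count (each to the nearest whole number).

Stitch gauge = 8/2 = 4 sts/in; 7.5 × 4 = 30.00 → 30 sts.
Row gauge = 12/2 = 6 rows/in; 8.5 × 6 = 51.00 → 51 rows.

Cast on 30 stitches and work 51 rows.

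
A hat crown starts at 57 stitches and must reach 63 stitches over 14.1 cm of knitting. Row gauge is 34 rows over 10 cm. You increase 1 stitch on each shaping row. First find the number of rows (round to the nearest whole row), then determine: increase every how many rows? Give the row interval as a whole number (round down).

Increase every 8th row.

Rows = 14.1 × 3.4 = 47.9 → 48 rows.
Stitches to add: 6 → 6 shaping rows (at 1 st each).
48 / 6 = 8.00 → every 8 rows.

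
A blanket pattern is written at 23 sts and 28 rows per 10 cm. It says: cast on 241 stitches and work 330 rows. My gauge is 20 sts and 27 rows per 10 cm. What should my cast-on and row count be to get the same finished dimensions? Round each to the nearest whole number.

Stitches: 241 × 20/23 = 209.57 → 210.
Rows: 330 × 27/28 = 318.21 → 318.

Cast on 210 stitches; work 318 rows.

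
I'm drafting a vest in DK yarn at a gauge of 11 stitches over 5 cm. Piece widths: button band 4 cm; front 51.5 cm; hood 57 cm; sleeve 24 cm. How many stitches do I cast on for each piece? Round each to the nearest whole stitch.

button band 9; front 113; hood 125; sleeve 53.

Rate = 11/5 = 2.2 sts per cm.
button band: 4 × 2.2 = 8.80 → 9.
front: 51.5 × 2.2 = 113.30 → 113.
hood: 57 × 2.2 = 125.40 → 125.
sleeve: 24 × 2.2 = 52.80 → 53.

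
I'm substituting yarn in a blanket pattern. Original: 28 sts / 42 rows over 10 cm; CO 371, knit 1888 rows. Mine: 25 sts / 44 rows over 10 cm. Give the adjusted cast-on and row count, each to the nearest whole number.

Cast on 331 stitches; work 1978 rows.

Stitches: 371 × 25/28 = 331.25 → 331.
Rows: 1888 × 44/42 = 1977.90 → 1978.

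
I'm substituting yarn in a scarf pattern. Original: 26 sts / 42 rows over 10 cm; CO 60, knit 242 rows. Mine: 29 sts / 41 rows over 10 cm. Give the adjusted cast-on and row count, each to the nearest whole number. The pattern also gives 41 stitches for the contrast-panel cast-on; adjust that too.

Cast on 67 stitches; work 236 rows; contrast-panel cast-on 46 stitches.

Stitches: 60 × 29/26 = 66.92 → 67.
Rows: 242 × 41/42 = 236.24 → 236.
contrast-panel cast-on: 41 × 29/26 = 45.73 → 46.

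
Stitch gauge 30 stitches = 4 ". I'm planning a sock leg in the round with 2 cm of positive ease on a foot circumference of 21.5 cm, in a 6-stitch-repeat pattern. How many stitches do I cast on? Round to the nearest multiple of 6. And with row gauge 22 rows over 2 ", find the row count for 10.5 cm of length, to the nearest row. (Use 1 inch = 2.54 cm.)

Cast on 72 stitches; work 45 rows.

Finished = 21.5 + 2 = 23.5 cm.
23.5 cm × 1/2.54 = 9.25 inches.
30/4 = 7.5 sts per in; 9.25 × 7.5 = 69.39 sts.
Nearest multiple of 6 → 72.
10.5 cm = 4.13 inches; × 11 = 45.47 → 45 rows.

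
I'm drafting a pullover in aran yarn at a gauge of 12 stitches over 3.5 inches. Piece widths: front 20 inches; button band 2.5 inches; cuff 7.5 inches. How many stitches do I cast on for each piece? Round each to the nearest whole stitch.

Rate = 12/3.5 = 3.429 sts per in.
front: 20 × 3.429 = 68.57 → 69.
button band: 2.5 × 3.429 = 8.57 → 9.
cuff: 7.5 × 3.429 = 25.71 → 26.

front 69; button band 9; cuff 26.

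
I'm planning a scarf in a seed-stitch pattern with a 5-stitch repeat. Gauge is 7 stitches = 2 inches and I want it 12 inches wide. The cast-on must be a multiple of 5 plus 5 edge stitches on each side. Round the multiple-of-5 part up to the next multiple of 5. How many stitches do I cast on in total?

45 stitches.

7 / 2 = 3.5 sts per inch.
12 × 3.5 = 42.00 sts.
Less 10 edge sts → 32.00 for the repeat.
Next multiple of 5: 35.
Add back 10 edge sts → 45.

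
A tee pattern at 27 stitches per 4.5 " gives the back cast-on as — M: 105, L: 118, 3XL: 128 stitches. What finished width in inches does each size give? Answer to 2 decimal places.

27/4.5 = 6 sts per in.
M: 105 / 6 = 17.500 → 17.50 in.
L: 118 / 6 = 19.667 → 19.67 in.
3XL: 128 / 6 = 21.333 → 21.33 in.

M 17.50 inches; L 19.67 inches; 3XL 21.33 inches.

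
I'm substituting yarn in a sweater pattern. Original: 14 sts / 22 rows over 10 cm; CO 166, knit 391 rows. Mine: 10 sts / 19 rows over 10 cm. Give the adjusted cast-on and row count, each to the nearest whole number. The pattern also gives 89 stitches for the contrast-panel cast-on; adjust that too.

Stitches: 166 × 10/14 = 118.57 → 119.
Rows: 391 × 19/22 = 337.68 → 338.
contrast-panel cast-on: 89 × 10/14 = 63.57 → 64.

Cast on 119 stitches; work 338 rows; contrast-panel cast-on 64 stitches.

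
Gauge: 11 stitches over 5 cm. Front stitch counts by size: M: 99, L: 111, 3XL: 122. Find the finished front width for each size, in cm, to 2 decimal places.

11/5 = 2.2 sts per cm.
M: 99 / 2.2 = 45.000 → 45.00 cm.
L: 111 / 2.2 = 50.455 → 50.45 cm.
3XL: 122 / 2.2 = 55.455 → 55.45 cm.

M 45.00 cm; L 50.45 cm; 3XL 55.45 cm.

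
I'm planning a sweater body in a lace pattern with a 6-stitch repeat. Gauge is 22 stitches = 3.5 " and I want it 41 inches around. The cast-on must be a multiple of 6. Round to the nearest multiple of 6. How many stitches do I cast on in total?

Cast on 258 stitches.

22 / 3.5 = 6.286 sts per inch.
41 × 6.286 = 257.71 sts.
Nearest multiple of 6: 258.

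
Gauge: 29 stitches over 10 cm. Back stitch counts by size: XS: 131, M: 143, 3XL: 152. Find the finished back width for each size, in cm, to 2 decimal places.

XS 45.17 cm; M 49.31 cm; 3XL 52.41 cm.

29/10 = 2.9 sts per cm.
XS: 131 / 2.9 = 45.172 → 45.17 cm.
M: 143 / 2.9 = 49.310 → 49.31 cm.
3XL: 152 / 2.9 = 52.414 → 52.41 cm.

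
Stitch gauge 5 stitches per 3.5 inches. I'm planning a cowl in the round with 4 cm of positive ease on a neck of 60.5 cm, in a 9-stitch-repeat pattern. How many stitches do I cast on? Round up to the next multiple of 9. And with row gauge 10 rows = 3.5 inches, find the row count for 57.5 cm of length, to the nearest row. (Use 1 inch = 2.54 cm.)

Finished = 60.5 + 4 = 64.5 cm.
64.5 cm × 1/2.54 = 25.39 inches.
5/3.5 = 1.429 sts per in; 25.39 × 1.429 = 36.28 sts.
Next multiple of 9 → 45.
57.5 cm = 22.64 inches; × 2.857 = 64.68 → 65 rows.

Cast on 45 stitches; work 65 rows.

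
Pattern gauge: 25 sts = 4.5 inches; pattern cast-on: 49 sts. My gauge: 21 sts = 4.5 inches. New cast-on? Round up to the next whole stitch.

CO 42 sts.

Scale factor = 21 / 25 = 0.840.
49 × 21 / 25 = 41.16 sts.
→ 42 sts.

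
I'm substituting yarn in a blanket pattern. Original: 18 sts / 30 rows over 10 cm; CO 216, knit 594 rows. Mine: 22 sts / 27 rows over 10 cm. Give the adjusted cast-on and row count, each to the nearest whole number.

Stitches: 216 × 22/18 = 264.00 → 264.
Rows: 594 × 27/30 = 534.60 → 535.

Cast on 264 stitches; work 535 rows.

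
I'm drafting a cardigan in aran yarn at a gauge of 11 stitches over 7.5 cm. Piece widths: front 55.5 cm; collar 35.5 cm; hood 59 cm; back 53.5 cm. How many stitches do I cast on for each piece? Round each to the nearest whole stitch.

Rate = 11/7.5 = 1.467 sts per cm.
front: 55.5 × 1.467 = 81.40 → 81.
collar: 35.5 × 1.467 = 52.07 → 52.
hood: 59 × 1.467 = 86.53 → 87.
back: 53.5 × 1.467 = 78.47 → 78.

front 81; collar 52; hood 87; back 78.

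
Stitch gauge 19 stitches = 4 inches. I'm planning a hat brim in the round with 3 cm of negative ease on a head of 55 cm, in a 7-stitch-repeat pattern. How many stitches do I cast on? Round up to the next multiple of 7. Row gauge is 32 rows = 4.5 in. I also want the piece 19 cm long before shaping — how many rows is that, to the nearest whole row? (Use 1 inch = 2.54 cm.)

Cast on 98 stitches; work 53 rows.

Finished = 55 − 3 = 52 cm.
52 cm × 1/2.54 = 20.47 inches.
19/4 = 4.75 sts per in; 20.47 × 4.75 = 97.24 sts.
Next multiple of 7 → 98.
19 cm = 7.48 inches; × 7.111 = 53.19 → 53 rows.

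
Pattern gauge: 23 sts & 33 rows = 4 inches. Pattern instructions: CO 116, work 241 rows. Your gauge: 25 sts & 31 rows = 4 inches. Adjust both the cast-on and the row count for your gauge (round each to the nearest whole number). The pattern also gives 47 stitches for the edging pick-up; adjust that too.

Cast on 126 stitches; work 226 rows; edging pick-up 51 stitches.

Stitches: 116 × 25/23 = 126.09 → 126.
Rows: 241 × 31/33 = 226.39 → 226.
edging pick-up: 47 × 25/23 = 51.09 → 51.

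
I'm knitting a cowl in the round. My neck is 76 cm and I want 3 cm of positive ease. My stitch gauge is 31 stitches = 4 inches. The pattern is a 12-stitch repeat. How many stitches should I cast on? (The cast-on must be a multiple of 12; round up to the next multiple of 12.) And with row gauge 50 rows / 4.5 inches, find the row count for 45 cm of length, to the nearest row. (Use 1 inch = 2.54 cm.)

Finished = 76 + 3 = 79 cm.
79 cm × 1/2.54 = 31.10 inches.
31/4 = 7.75 sts per in; 31.10 × 7.75 = 241.04 sts.
Next multiple of 12 → 252.
45 cm = 17.72 inches; × 11.111 = 196.85 → 197 rows.

Cast on 252 stitches; work 197 rows.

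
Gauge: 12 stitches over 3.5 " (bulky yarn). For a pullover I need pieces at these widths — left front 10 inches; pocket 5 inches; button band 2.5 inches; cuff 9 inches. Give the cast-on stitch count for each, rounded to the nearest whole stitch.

left front 34; pocket 17; button band 9; cuff 31.

Rate = 12/3.5 = 3.429 sts per in.
left front: 10 × 3.429 = 34.29 → 34.
pocket: 5 × 3.429 = 17.14 → 17.
button band: 2.5 × 3.429 = 8.57 → 9.
cuff: 9 × 3.429 = 30.86 → 31.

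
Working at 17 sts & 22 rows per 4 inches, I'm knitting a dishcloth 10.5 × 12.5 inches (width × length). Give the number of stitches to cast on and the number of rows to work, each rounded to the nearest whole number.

Cast on 45 stitches and work 69 rows.

Stitch gauge = 17/4 = 4.25 sts/in; 10.5 × 4.25 = 44.62 → 45 sts.
Row gauge = 22/4 = 5.5 rows/in; 12.5 × 5.5 = 68.75 → 69 rows.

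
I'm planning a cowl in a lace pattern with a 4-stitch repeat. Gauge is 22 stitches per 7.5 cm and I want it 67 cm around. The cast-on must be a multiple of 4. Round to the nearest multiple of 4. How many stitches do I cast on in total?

CO 196 sts.

22 / 7.5 = 2.933 sts per cm.
67 × 2.933 = 196.53 sts.
Nearest multiple of 4: 196.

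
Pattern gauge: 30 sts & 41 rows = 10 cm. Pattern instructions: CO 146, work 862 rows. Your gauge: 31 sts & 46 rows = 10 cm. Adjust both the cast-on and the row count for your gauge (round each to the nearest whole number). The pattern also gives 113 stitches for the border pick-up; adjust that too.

Stitches: 146 × 31/30 = 150.87 → 151.
Rows: 862 × 46/41 = 967.12 → 967.
border pick-up: 113 × 31/30 = 116.77 → 117.

Cast on 151 stitches; work 967 rows; border pick-up 117 stitches.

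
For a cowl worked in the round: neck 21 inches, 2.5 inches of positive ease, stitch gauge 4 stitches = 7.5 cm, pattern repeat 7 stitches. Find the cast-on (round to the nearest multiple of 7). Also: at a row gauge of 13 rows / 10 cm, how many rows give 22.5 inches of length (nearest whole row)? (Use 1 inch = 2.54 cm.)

Finished = 21 + 2.5 = 23.5 inches.
23.5 inches × 2.54 = 59.69 cm.
4/7.5 = 0.533 sts per cm; 59.69 × 0.533 = 31.83 sts.
Nearest multiple of 7 → 35.
22.5 inches = 57.15 cm; × 1.3 = 74.30 → 74 rows.

Cast on 35 stitches; work 74 rows.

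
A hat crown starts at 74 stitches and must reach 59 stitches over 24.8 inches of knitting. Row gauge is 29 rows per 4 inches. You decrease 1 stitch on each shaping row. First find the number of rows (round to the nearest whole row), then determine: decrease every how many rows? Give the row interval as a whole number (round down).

Rows = 24.8 × 7.25 = 179.8 → 180 rows.
Stitches to remove: 15 → 15 shaping rows (at 1 st each).
180 / 15 = 12.00 → every 12 rows.

Decrease every 12th row.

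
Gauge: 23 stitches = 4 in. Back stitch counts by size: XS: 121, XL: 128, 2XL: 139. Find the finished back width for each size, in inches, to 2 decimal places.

XS 21.04 inches; XL 22.26 inches; 2XL 24.17 inches.

23/4 = 5.75 sts per in.
XS: 121 / 5.75 = 21.043 → 21.04 in.
XL: 128 / 5.75 = 22.261 → 22.26 in.
2XL: 139 / 5.75 = 24.174 → 24.17 in.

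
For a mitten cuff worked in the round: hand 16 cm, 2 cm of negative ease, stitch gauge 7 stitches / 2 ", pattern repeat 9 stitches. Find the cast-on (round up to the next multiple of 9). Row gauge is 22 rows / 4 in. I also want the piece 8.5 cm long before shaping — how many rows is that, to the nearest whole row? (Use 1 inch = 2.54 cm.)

Finished = 16 − 2 = 14 cm.
14 cm × 1/2.54 = 5.51 inches.
7/2 = 3.5 sts per in; 5.51 × 3.5 = 19.29 sts.
Next multiple of 9 → 27.
8.5 cm = 3.35 inches; × 5.5 = 18.41 → 18 rows.

Cast on 27 stitches; work 18 rows.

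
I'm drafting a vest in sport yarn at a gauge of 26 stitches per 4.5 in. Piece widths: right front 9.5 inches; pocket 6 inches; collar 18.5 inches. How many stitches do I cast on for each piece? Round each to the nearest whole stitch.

right front 55; pocket 35; collar 107.

Rate = 26/4.5 = 5.778 sts per in.
right front: 9.5 × 5.778 = 54.89 → 55.
pocket: 6 × 5.778 = 34.67 → 35.
collar: 18.5 × 5.778 = 106.89 → 107.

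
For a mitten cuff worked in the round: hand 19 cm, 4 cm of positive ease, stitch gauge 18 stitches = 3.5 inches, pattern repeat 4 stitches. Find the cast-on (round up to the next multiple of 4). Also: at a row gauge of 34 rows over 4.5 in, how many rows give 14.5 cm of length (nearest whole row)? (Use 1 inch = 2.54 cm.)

Finished = 19 + 4 = 23 cm.
23 cm × 1/2.54 = 9.06 inches.
18/3.5 = 5.143 sts per in; 9.06 × 5.143 = 46.57 sts.
Next multiple of 4 → 48.
14.5 cm = 5.71 inches; × 7.556 = 43.13 → 43 rows.

Cast on 48 stitches; work 43 rows.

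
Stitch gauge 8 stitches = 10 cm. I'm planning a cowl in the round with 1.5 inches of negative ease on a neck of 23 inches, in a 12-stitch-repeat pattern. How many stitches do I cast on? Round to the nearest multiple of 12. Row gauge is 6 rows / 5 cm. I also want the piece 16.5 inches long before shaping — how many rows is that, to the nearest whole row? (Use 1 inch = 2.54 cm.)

Cast on 48 stitches; work 50 rows.

Finished = 23 − 1.5 = 21.5 inches.
21.5 inches × 2.54 = 54.61 cm.
8/10 = 0.8 sts per cm; 54.61 × 0.8 = 43.69 sts.
Nearest multiple of 12 → 48.
16.5 inches = 41.91 cm; × 1.2 = 50.29 → 50 rows.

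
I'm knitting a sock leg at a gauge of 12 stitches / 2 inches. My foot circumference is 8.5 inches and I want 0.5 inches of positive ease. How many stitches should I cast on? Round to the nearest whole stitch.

54 stitches.

Finished = 8.5 + 0.5 = 9 in.
12 / 2 = 6 sts per inch.
9.00 × 6 = 54.00 sts.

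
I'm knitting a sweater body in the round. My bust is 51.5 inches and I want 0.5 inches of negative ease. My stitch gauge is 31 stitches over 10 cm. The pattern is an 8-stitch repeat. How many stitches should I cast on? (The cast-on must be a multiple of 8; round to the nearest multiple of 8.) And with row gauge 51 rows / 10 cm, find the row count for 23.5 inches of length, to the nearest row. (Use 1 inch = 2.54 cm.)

Cast on 400 stitches; work 304 rows.

Finished = 51.5 − 0.5 = 51 inches.
51 inches × 2.54 = 129.54 cm.
31/10 = 3.1 sts per cm; 129.54 × 3.1 = 401.57 sts.
Nearest multiple of 8 → 400.
23.5 inches = 59.69 cm; × 5.1 = 304.42 → 304 rows.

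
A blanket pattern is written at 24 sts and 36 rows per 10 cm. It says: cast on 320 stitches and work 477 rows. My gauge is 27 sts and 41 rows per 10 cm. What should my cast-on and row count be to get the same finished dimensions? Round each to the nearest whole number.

Stitches: 320 × 27/24 = 360.00 → 360.
Rows: 477 × 41/36 = 543.25 → 543.

Cast on 360 stitches; work 543 rows.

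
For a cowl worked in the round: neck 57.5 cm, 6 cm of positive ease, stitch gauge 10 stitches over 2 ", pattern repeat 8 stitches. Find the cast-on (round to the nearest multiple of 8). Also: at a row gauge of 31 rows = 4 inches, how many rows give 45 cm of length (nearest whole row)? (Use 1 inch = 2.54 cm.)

Finished = 57.5 + 6 = 63.5 cm.
63.5 cm × 1/2.54 = 25.00 inches.
10/2 = 5 sts per in; 25.00 × 5 = 125.00 sts.
Nearest multiple of 8 → 128.
45 cm = 17.72 inches; × 7.75 = 137.30 → 137 rows.

Cast on 128 stitches; work 137 rows.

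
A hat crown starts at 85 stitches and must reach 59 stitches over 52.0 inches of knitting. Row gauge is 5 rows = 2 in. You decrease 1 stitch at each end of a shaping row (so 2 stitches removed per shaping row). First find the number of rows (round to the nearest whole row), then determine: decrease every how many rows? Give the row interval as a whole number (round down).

Rows = 52.0 × 2.5 = 130.0 → 130 rows.
Stitches to remove: 26 → 13 shaping rows (at 2 st each).
130 / 13 = 10.00 → every 10 rows.

Decrease every 10th row.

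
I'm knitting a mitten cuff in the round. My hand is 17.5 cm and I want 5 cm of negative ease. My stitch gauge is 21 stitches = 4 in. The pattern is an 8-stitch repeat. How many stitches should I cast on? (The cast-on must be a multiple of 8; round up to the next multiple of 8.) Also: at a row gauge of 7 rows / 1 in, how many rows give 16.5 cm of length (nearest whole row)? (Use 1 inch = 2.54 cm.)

Cast on 32 stitches; work 45 rows.

Finished = 17.5 − 5 = 12.5 cm.
12.5 cm × 1/2.54 = 4.92 inches.
21/4 = 5.25 sts per in; 4.92 × 5.25 = 25.84 sts.
Next multiple of 8 → 32.
16.5 cm = 6.50 inches; × 7 = 45.47 → 45 rows.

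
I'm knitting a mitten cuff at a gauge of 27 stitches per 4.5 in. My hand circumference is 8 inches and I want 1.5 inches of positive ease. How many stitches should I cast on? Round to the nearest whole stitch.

CO 57 sts.

Finished = 8 + 1.5 = 9.5 in.
27 / 4.5 = 6 sts per inch.
9.50 × 6 = 57.00 sts.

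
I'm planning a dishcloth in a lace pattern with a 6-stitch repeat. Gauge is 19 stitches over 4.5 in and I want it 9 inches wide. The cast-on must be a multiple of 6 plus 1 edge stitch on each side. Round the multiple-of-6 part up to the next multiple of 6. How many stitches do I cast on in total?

CO 38 sts.

19 / 4.5 = 4.222 sts per inch.
9 × 4.222 = 38.00 sts.
Less 2 edge sts → 36.00 for the repeat.
Next multiple of 6: 36.
Add back 2 edge sts → 38.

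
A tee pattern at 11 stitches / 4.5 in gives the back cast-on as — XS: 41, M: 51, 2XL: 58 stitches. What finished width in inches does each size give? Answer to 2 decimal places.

11/4.5 = 2.444 sts per in.
XS: 41 / 2.444 = 16.773 → 16.77 in.
M: 51 / 2.444 = 20.864 → 20.86 in.
2XL: 58 / 2.444 = 23.727 → 23.73 in.

XS 16.77 inches; M 20.86 inches; 2XL 23.73 inches.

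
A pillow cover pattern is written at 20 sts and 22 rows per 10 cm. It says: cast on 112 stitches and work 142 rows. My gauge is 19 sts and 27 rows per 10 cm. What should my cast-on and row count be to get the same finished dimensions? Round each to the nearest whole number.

Stitches: 112 × 19/20 = 106.40 → 106.
Rows: 142 × 27/22 = 174.27 → 174.

Cast on 106 stitches; work 174 rows.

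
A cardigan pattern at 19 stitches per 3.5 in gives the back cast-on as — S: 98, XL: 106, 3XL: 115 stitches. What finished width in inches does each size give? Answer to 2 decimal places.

S 18.05 inches; XL 19.53 inches; 3XL 21.18 inches.

19/3.5 = 5.429 sts per in.
S: 98 / 5.429 = 18.053 → 18.05 in.
XL: 106 / 5.429 = 19.526 → 19.53 in.
3XL: 115 / 5.429 = 21.184 → 21.18 in.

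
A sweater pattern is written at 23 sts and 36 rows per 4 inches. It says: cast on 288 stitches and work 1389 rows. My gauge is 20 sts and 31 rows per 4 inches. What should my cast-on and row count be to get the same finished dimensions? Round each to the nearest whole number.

Cast on 250 stitches; work 1196 rows.

Stitches: 288 × 20/23 = 250.43 → 250.
Rows: 1389 × 31/36 = 1196.08 → 1196.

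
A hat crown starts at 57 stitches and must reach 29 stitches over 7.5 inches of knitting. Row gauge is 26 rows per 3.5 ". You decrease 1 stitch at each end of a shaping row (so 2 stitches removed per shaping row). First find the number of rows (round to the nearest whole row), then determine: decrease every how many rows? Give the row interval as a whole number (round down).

Rows = 7.5 × 7.429 = 55.7 → 56 rows.
Stitches to remove: 28 → 14 shaping rows (at 2 st each).
56 / 14 = 4.00 → every 4 rows.

Decrease every 4th row.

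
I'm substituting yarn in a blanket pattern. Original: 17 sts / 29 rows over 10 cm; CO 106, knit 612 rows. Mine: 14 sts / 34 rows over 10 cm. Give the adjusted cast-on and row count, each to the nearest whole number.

Stitches: 106 × 14/17 = 87.29 → 87.
Rows: 612 × 34/29 = 717.52 → 718.

Cast on 87 stitches; work 718 rows.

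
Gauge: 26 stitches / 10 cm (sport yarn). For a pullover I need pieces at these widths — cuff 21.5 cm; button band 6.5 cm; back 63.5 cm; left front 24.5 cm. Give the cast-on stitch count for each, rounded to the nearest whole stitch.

Rate = 26/10 = 2.6 sts per cm.
cuff: 21.5 × 2.6 = 55.90 → 56.
button band: 6.5 × 2.6 = 16.90 → 17.
back: 63.5 × 2.6 = 165.10 → 165.
left front: 24.5 × 2.6 = 63.70 → 64.

cuff 56; button band 17; back 165; left front 64.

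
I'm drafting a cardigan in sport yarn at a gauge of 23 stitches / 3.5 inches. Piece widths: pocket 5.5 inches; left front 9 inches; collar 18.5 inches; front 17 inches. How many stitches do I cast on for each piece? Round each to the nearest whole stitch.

pocket 36; left front 59; collar 122; front 112.

Rate = 23/3.5 = 6.571 sts per in.
pocket: 5.5 × 6.571 = 36.14 → 36.
left front: 9 × 6.571 = 59.14 → 59.
collar: 18.5 × 6.571 = 121.57 → 122.
front: 17 × 6.571 = 111.71 → 112.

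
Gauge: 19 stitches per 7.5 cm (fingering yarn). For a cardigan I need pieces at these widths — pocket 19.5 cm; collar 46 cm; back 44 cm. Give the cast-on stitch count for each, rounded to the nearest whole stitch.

pocket 49; collar 117; back 111.

Rate = 19/7.5 = 2.533 sts per cm.
pocket: 19.5 × 2.533 = 49.40 → 49.
collar: 46 × 2.533 = 116.53 → 117.
back: 44 × 2.533 = 111.47 → 111.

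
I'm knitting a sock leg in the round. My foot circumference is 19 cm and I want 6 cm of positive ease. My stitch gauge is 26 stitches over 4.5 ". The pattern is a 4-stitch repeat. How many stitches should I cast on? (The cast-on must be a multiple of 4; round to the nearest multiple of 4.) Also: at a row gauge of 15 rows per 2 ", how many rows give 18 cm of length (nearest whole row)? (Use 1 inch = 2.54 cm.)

Cast on 56 stitches; work 53 rows.

Finished = 19 + 6 = 25 cm.
25 cm × 1/2.54 = 9.84 inches.
26/4.5 = 5.778 sts per in; 9.84 × 5.778 = 56.87 sts.
Nearest multiple of 4 → 56.
18 cm = 7.09 inches; × 7.5 = 53.15 → 53 rows.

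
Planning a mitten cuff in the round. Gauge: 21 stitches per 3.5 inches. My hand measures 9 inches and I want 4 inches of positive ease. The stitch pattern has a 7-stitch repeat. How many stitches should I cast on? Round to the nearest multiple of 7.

Finished = 9 + 4 = 13 inches.
21 / 3.5 = 6 sts/in.
13 × 6 = 78.00 sts.
Nearest multiple of 7: 77.

77 stitches.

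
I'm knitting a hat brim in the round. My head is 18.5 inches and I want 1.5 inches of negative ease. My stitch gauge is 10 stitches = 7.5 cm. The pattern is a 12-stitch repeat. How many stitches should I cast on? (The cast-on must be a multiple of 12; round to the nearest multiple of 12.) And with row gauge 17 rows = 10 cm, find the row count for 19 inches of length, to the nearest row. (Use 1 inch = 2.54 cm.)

Finished = 18.5 − 1.5 = 17 inches.
17 inches × 2.54 = 43.18 cm.
10/7.5 = 1.333 sts per cm; 43.18 × 1.333 = 57.57 sts.
Nearest multiple of 12 → 60.
19 inches = 48.26 cm; × 1.7 = 82.04 → 82 rows.

Cast on 60 stitches; work 82 rows.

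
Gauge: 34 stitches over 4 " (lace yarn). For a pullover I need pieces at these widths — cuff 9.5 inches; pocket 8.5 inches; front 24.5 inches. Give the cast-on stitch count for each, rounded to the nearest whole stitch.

cuff 81; pocket 72; front 208.

Rate = 34/4 = 8.5 sts per in.
cuff: 9.5 × 8.5 = 80.75 → 81.
pocket: 8.5 × 8.5 = 72.25 → 72.
front: 24.5 × 8.5 = 208.25 → 208.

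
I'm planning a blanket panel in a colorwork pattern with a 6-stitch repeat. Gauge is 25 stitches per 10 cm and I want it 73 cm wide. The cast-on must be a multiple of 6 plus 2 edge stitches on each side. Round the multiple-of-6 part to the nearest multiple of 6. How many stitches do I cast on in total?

25 / 10 = 2.5 sts per cm.
73 × 2.5 = 182.50 sts.
Less 4 edge sts → 178.50 for the repeat.
Nearest multiple of 6: 180.
Add back 4 edge sts → 184.

Cast on 184 stitches.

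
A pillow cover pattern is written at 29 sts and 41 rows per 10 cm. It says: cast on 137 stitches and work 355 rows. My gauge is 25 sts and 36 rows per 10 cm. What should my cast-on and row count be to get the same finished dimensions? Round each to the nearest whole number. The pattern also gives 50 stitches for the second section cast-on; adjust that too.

Cast on 118 stitches; work 312 rows; second section cast-on 43 stitches.

Stitches: 137 × 25/29 = 118.10 → 118.
Rows: 355 × 36/41 = 311.71 → 312.
second section cast-on: 50 × 25/29 = 43.10 → 43.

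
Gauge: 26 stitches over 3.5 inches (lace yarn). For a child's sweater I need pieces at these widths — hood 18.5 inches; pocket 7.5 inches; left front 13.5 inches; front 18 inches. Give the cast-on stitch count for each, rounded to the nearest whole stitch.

Rate = 26/3.5 = 7.429 sts per in.
hood: 18.5 × 7.429 = 137.43 → 137.
pocket: 7.5 × 7.429 = 55.71 → 56.
left front: 13.5 × 7.429 = 100.29 → 100.
front: 18 × 7.429 = 133.71 → 134.

hood 137; pocket 56; left front 100; front 134.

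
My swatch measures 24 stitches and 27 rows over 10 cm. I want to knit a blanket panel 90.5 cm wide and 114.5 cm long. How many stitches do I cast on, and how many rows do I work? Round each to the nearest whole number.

Cast on 217 stitches and work 309 rows.

Stitch gauge = 24/10 = 2.4 sts/cm; 90.5 × 2.4 = 217.20 → 217 sts.
Row gauge = 27/10 = 2.7 rows/cm; 114.5 × 2.7 = 309.15 → 309 rows.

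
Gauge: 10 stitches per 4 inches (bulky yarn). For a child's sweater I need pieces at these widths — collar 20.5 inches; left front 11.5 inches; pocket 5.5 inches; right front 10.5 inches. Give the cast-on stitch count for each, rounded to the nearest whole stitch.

Rate = 10/4 = 2.5 sts per in.
collar: 20.5 × 2.5 = 51.25 → 51.
left front: 11.5 × 2.5 = 28.75 → 29.
pocket: 5.5 × 2.5 = 13.75 → 14.
right front: 10.5 × 2.5 = 26.25 → 26.

collar 51; left front 29; pocket 14; right front 26.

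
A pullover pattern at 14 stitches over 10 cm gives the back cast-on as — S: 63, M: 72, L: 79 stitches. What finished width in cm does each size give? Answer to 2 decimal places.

S 45.00 cm; M 51.43 cm; L 56.43 cm.

14/10 = 1.4 sts per cm.
S: 63 / 1.4 = 45.000 → 45.00 cm.
M: 72 / 1.4 = 51.429 → 51.43 cm.
L: 79 / 1.4 = 56.429 → 56.43 cm.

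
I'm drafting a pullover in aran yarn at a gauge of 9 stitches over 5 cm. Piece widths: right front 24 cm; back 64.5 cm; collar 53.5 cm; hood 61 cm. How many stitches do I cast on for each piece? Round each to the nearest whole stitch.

Rate = 9/5 = 1.8 sts per cm.
right front: 24 × 1.8 = 43.20 → 43.
back: 64.5 × 1.8 = 116.10 → 116.
collar: 53.5 × 1.8 = 96.30 → 96.
hood: 61 × 1.8 = 109.80 → 110.

right front 43; back 116; collar 96; hood 110.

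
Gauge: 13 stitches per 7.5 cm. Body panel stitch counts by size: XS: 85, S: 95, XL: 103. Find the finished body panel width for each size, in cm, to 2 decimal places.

XS 49.04 cm; S 54.81 cm; XL 59.42 cm.

13/7.5 = 1.733 sts per cm.
XS: 85 / 1.733 = 49.038 → 49.04 cm.
S: 95 / 1.733 = 54.808 → 54.81 cm.
XL: 103 / 1.733 = 59.423 → 59.42 cm.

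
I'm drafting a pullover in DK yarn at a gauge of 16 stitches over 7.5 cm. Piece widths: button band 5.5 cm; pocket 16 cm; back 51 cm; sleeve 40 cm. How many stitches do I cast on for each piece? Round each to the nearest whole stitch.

button band 12; pocket 34; back 109; sleeve 85.

Rate = 16/7.5 = 2.133 sts per cm.
button band: 5.5 × 2.133 = 11.73 → 12.
pocket: 16 × 2.133 = 34.13 → 34.
back: 51 × 2.133 = 108.80 → 109.
sleeve: 40 × 2.133 = 85.33 → 85.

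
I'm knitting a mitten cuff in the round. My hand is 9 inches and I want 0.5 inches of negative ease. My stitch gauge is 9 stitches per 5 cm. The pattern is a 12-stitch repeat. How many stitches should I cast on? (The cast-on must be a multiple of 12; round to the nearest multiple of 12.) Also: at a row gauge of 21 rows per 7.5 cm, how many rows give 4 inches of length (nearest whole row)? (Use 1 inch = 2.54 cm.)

Finished = 9 − 0.5 = 8.5 inches.
8.5 inches × 2.54 = 21.59 cm.
9/5 = 1.8 sts per cm; 21.59 × 1.8 = 38.86 sts.
Nearest multiple of 12 → 36.
4 inches = 10.16 cm; × 2.8 = 28.45 → 28 rows.

Cast on 36 stitches; work 28 rows.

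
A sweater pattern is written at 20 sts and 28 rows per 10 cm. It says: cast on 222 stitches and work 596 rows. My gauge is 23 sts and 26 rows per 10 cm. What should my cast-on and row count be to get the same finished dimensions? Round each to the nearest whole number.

Cast on 255 stitches; work 553 rows.

Stitches: 222 × 23/20 = 255.30 → 255.
Rows: 596 × 26/28 = 553.43 → 553.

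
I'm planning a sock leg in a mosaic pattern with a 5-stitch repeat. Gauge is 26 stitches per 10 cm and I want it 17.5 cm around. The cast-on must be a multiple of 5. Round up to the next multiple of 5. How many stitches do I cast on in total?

26 / 10 = 2.6 sts per cm.
17.5 × 2.6 = 45.50 sts.
Next multiple of 5: 50.

CO 50 sts.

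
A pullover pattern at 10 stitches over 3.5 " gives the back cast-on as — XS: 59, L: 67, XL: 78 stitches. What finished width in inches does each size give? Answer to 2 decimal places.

XS 20.65 inches; L 23.45 inches; XL 27.30 inches.

10/3.5 = 2.857 sts per in.
XS: 59 / 2.857 = 20.650 → 20.65 in.
L: 67 / 2.857 = 23.450 → 23.45 in.
XL: 78 / 2.857 = 27.300 → 27.30 in.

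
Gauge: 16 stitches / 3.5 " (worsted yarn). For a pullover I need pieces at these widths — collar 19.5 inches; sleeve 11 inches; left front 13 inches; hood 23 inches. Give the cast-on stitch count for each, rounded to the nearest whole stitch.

collar 89; sleeve 50; left front 59; hood 105.

Rate = 16/3.5 = 4.571 sts per in.
collar: 19.5 × 4.571 = 89.14 → 89.
sleeve: 11 × 4.571 = 50.29 → 50.
left front: 13 × 4.571 = 59.43 → 59.
hood: 23 × 4.571 = 105.14 → 105.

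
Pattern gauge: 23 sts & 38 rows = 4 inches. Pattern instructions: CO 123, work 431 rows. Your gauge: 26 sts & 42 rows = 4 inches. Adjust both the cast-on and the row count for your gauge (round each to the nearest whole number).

Stitches: 123 × 26/23 = 139.04 → 139.
Rows: 431 × 42/38 = 476.37 → 476.

Cast on 139 stitches; work 476 rows.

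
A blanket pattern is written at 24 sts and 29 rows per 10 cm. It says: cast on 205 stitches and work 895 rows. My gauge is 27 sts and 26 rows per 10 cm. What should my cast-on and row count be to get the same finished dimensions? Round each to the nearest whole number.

Stitches: 205 × 27/24 = 230.62 → 231.
Rows: 895 × 26/29 = 802.41 → 802.

Cast on 231 stitches; work 802 rows.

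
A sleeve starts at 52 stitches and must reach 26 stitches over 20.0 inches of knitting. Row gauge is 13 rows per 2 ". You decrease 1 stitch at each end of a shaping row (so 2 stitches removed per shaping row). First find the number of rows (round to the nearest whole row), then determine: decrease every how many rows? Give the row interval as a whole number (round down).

Rows = 20.0 × 6.5 = 130.0 → 130 rows.
Stitches to remove: 26 → 13 shaping rows (at 2 st each).
130 / 13 = 10.00 → every 10 rows.

Decrease every 10th row.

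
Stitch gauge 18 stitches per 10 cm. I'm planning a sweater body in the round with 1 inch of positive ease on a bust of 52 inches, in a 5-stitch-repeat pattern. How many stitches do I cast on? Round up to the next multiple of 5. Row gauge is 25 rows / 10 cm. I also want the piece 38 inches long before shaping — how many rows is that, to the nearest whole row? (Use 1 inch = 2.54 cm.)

Cast on 245 stitches; work 241 rows.

Finished = 52 + 1 = 53 inches.
53 inches × 2.54 = 134.62 cm.
18/10 = 1.8 sts per cm; 134.62 × 1.8 = 242.32 sts.
Next multiple of 5 → 245.
38 inches = 96.52 cm; × 2.5 = 241.30 → 241 rows.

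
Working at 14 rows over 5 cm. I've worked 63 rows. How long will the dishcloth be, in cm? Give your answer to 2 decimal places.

14 rows / 5 cm = 2.8 rows per cm.
63 / 2.8 = 22.500 cm.

22.50 cm.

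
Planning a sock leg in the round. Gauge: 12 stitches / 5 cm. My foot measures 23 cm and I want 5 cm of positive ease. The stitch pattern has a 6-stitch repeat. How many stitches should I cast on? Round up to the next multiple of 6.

Cast on 72 stitches.

Finished = 23 + 5 = 28 cm.
12 / 5 = 2.4 sts/cm.
28 × 2.4 = 67.20 sts.
Next multiple of 6: 72.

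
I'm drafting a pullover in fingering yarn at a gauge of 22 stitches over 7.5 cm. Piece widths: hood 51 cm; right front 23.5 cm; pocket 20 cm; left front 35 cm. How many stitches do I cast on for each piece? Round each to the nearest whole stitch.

Rate = 22/7.5 = 2.933 sts per cm.
hood: 51 × 2.933 = 149.60 → 150.
right front: 23.5 × 2.933 = 68.93 → 69.
pocket: 20 × 2.933 = 58.67 → 59.
left front: 35 × 2.933 = 102.67 → 103.

hood 150; right front 69; pocket 59; left front 103.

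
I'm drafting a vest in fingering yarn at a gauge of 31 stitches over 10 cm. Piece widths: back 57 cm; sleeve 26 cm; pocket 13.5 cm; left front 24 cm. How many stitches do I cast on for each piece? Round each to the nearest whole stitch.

Rate = 31/10 = 3.1 sts per cm.
back: 57 × 3.1 = 176.70 → 177.
sleeve: 26 × 3.1 = 80.60 → 81.
pocket: 13.5 × 3.1 = 41.85 → 42.
left front: 24 × 3.1 = 74.40 → 74.

back 177; sleeve 81; pocket 42; left front 74.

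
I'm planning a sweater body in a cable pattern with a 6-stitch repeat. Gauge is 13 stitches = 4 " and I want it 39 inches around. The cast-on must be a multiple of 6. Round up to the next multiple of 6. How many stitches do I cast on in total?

13 / 4 = 3.25 sts per inch.
39 × 3.25 = 126.75 sts.
Next multiple of 6: 132.

132 stitches.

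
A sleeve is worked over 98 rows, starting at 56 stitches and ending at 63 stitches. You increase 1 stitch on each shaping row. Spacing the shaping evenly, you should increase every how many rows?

Increase every 14th row.

Stitches to add: |63 − 56| = 7.
Shaping rows needed: 7 / 1 = 7.
98 rows / 7 = every 14 rows.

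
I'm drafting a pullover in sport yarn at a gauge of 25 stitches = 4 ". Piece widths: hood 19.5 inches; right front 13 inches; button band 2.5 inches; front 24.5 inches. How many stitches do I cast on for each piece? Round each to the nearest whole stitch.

Rate = 25/4 = 6.25 sts per in.
hood: 19.5 × 6.25 = 121.88 → 122.
right front: 13 × 6.25 = 81.25 → 81.
button band: 2.5 × 6.25 = 15.62 → 16.
front: 24.5 × 6.25 = 153.12 → 153.

hood 122; right front 81; button band 16; front 153.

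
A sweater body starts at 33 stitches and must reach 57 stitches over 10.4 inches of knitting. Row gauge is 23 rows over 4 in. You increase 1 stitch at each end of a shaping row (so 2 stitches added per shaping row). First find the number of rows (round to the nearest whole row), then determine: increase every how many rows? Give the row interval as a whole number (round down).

Rows = 10.4 × 5.75 = 59.8 → 60 rows.
Stitches to add: 24 → 12 shaping rows (at 2 st each).
60 / 12 = 5.00 → every 5 rows.

Increase every 5th row.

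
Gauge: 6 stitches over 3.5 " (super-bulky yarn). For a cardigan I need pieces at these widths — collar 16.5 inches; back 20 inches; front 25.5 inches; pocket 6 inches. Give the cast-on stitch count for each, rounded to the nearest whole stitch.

collar 28; back 34; front 44; pocket 10.

Rate = 6/3.5 = 1.714 sts per in.
collar: 16.5 × 1.714 = 28.29 → 28.
back: 20 × 1.714 = 34.29 → 34.
front: 25.5 × 1.714 = 43.71 → 44.
pocket: 6 × 1.714 = 10.29 → 10.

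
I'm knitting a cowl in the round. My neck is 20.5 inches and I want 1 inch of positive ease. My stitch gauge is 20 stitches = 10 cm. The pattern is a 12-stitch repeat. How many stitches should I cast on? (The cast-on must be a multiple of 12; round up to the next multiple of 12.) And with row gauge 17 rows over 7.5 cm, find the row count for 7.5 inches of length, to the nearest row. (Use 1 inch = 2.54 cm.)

Cast on 120 stitches; work 43 rows.

Finished = 20.5 + 1 = 21.5 inches.
21.5 inches × 2.54 = 54.61 cm.
20/10 = 2 sts per cm; 54.61 × 2 = 109.22 sts.
Next multiple of 12 → 120.
7.5 inches = 19.05 cm; × 2.267 = 43.18 → 43 rows.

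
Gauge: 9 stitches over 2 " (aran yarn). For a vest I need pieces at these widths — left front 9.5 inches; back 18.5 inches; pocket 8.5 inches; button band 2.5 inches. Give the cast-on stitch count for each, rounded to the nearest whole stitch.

Rate = 9/2 = 4.5 sts per in.
left front: 9.5 × 4.5 = 42.75 → 43.
back: 18.5 × 4.5 = 83.25 → 83.
pocket: 8.5 × 4.5 = 38.25 → 38.
button band: 2.5 × 4.5 = 11.25 → 11.

left front 43; back 83; pocket 38; button band 11.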